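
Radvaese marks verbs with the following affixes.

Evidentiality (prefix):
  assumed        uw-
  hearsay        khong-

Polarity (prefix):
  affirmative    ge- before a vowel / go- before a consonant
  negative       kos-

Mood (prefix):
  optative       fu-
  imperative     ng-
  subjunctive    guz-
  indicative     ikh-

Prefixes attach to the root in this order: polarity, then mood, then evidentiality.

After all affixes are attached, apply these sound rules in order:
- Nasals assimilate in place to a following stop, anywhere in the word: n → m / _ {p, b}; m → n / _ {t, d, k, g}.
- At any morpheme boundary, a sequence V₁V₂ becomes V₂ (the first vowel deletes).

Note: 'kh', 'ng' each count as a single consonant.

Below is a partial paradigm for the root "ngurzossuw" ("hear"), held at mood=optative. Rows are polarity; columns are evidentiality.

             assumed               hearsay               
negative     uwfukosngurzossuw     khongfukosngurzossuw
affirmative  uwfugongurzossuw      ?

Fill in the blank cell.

Attach polarity affirmative go- (before consonant 'ng') → gongurzossuw.
Attach mood optative fu- → fugongurzossuw.
Attach evidentiality hearsay khong- → khongfugongurzossuw.
Nasal assimilation: no change.
Vowel deletion: no change.

khongfugongurzossuw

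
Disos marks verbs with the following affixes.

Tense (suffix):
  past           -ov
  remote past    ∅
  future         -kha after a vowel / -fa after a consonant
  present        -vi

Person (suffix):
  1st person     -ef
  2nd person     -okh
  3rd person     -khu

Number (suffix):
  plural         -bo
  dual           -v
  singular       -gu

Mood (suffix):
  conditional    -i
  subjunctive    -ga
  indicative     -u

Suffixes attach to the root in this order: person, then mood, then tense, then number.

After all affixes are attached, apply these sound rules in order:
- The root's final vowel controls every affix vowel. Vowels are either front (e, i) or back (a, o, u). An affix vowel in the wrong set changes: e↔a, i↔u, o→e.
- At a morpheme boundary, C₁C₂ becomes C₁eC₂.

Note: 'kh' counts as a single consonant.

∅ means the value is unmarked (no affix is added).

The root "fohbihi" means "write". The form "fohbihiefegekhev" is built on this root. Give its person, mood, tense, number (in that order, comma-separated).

1st person, subjunctive, future, dual

Segment: fohbihi-ef-ga-kha-v.
person: -ef → 1st person.
mood: -ga → subjunctive.
tense: -kha/fa → future.
number: -v → dual.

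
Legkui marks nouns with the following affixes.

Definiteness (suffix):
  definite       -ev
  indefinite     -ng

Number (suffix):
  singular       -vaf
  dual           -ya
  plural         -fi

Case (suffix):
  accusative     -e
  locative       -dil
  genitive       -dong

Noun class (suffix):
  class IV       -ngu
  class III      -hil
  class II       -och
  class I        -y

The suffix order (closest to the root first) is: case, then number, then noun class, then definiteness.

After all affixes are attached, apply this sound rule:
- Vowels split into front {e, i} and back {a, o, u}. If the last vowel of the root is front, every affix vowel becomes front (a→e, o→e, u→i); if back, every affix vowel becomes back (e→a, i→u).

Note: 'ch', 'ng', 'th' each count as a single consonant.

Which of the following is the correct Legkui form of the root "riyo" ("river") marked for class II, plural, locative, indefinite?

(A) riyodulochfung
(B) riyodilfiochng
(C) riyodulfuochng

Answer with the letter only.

C

Attach case locative -dil → riyodil.
Attach number plural -fi → riyodilfi.
Attach noun class class II -och → riyodilfioch.
Attach definiteness indefinite -ng → riyodilfiochng.
Apply vowel harmony: riyodilfiochng → riyodulfuochng.
So the correct form is riyodulfuochng, option (C).
(A) riyodulochfung is wrong: it has the affixes in the wrong order.
(B) riyodilfiochng is wrong: it fails to apply the sound rule(s).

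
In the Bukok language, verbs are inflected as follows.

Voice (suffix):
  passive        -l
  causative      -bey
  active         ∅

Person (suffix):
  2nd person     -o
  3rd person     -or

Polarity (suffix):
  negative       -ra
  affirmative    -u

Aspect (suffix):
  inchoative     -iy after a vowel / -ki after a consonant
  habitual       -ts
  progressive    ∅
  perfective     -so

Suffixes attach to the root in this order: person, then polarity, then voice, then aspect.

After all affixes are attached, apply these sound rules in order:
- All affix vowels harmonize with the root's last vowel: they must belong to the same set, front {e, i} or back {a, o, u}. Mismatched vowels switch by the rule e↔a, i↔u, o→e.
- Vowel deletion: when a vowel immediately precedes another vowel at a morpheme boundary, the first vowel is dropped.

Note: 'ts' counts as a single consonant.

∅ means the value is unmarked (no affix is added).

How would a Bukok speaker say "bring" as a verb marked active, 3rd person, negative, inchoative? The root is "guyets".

Attach person 3rd person -or → guyetsor.
Attach polarity negative -ra → guyetsorra.
voice = active: zero marking, form stays guyetsorra.
Attach aspect inchoative -iy (after vowel 'a') → guyetsorraiy.
Apply vowel harmony: guyetsorraiy → guyetserreiy.
Apply vowel deletion: guyetserreiy → guyetserriy.

guyetserriy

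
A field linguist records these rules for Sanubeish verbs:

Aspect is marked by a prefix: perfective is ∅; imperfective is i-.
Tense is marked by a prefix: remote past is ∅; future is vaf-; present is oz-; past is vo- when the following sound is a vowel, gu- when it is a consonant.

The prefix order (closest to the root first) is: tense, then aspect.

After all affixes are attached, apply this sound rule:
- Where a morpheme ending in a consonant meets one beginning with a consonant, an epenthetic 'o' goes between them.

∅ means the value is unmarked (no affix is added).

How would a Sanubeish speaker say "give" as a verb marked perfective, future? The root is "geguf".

vafogeguf

Attach tense future vaf- → vafgeguf.
aspect = perfective: zero marking, form stays vafgeguf.
Apply epenthesis: vafgeguf → vafogeguf.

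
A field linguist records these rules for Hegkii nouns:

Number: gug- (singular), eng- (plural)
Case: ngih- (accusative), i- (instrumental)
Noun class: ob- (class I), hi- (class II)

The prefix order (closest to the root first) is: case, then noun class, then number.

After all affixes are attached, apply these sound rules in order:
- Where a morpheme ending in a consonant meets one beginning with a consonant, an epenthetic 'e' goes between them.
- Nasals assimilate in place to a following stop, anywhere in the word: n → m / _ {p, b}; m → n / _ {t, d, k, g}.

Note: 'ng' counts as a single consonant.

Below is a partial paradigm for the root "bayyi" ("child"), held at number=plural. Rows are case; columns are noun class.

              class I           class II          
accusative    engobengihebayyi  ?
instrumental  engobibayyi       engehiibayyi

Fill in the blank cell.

engehingihebayyi

Attach case accusative ngih- → ngihbayyi.
Attach noun class class II hi- → hingihbayyi.
Attach number plural eng- → enghingihbayyi.
Apply epenthesis: enghingihbayyi → engehingihebayyi.
Nasal assimilation: no change.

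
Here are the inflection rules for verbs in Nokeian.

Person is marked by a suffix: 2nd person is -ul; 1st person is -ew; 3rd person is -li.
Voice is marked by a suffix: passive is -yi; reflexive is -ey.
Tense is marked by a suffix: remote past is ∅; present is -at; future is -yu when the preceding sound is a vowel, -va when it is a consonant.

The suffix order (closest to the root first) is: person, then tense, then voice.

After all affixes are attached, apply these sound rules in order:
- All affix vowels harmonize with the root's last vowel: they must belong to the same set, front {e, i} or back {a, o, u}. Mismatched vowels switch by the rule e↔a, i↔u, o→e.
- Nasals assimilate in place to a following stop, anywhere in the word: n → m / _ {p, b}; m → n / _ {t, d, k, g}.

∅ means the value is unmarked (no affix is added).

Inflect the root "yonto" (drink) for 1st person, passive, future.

yontoawvayu

Attach person 1st person -ew → yontoew.
Attach tense future -va (after consonant 'w') → yontoewva.
Attach voice passive -yi → yontoewvayi.
Apply vowel harmony: yontoewvayi → yontoawvayu.
Nasal assimilation: no change.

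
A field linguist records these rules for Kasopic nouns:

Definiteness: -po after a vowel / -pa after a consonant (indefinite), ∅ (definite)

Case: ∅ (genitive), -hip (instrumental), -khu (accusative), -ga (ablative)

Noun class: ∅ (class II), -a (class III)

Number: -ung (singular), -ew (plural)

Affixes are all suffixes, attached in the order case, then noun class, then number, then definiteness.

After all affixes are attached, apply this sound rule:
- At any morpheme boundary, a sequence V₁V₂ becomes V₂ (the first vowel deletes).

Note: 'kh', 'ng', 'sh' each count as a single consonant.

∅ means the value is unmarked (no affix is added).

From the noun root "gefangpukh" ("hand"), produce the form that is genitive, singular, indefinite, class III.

gefangpukhungpa

case = genitive: zero marking, form stays gefangpukh.
Attach noun class class III -a → gefangpukha.
Attach number singular -ung → gefangpukhaung.
Attach definiteness indefinite -pa (after consonant 'ng') → gefangpukhaungpa.
Apply vowel deletion: gefangpukhaungpa → gefangpukhungpa.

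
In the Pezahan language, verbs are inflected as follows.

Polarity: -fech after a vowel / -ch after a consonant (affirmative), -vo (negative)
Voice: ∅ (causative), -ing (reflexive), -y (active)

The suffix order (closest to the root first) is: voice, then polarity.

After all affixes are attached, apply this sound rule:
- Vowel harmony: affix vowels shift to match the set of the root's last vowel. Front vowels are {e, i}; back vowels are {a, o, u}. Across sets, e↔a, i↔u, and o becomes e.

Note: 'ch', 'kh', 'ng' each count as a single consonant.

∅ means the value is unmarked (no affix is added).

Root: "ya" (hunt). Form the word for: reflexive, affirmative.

yaungch

Attach voice reflexive -ing → yaing.
Attach polarity affirmative -ch (after consonant 'ng') → yaingch.
Apply vowel harmony: yaingch → yaungch.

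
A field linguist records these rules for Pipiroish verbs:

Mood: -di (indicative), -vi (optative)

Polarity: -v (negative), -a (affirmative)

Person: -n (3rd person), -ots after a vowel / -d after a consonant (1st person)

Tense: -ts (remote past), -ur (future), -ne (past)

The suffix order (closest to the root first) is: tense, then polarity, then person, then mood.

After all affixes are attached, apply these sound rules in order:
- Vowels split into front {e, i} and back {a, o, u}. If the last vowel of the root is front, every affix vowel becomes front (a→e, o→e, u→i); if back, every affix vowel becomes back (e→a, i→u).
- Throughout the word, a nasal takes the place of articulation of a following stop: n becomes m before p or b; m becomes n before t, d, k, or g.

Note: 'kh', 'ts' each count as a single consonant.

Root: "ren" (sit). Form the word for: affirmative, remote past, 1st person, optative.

Attach tense remote past -ts → rents.
Attach polarity affirmative -a → rentsa.
Attach person 1st person -ots (after vowel 'a') → rentsaots.
Attach mood optative -vi → rentsaotsvi.
Apply vowel harmony: rentsaotsvi → rentseetsvi.
Nasal assimilation: no change.

rentseetsvi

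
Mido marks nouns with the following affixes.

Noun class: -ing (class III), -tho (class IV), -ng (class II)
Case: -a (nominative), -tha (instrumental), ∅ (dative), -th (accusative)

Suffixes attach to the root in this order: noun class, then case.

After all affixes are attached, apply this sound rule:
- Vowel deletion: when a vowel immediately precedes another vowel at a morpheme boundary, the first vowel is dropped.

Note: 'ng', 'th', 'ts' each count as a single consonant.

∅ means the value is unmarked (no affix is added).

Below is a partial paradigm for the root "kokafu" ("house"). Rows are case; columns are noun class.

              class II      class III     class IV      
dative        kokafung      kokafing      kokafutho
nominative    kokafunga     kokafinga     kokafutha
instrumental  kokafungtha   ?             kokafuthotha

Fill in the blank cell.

kokafingtha

Attach noun class class III -ing → kokafuing.
Attach case instrumental -tha → kokafuingtha.
Apply vowel deletion: kokafuingtha → kokafingtha.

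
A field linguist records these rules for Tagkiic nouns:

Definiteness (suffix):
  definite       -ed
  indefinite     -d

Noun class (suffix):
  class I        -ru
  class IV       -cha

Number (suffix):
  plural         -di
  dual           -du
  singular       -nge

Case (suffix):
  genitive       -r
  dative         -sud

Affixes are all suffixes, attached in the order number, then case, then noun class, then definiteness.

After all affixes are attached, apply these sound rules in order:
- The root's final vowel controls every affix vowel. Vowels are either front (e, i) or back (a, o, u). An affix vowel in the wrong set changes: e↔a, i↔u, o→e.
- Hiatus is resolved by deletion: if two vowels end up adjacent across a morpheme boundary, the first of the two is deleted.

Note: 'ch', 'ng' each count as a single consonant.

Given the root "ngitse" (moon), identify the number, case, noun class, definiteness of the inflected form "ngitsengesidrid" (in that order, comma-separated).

Segment: ngitse-nge-sud-ru-d.
number: -nge → singular.
case: -sud → dative.
noun class: -ru → class I.
definiteness: -d → indefinite.

singular, dative, class I, indefinite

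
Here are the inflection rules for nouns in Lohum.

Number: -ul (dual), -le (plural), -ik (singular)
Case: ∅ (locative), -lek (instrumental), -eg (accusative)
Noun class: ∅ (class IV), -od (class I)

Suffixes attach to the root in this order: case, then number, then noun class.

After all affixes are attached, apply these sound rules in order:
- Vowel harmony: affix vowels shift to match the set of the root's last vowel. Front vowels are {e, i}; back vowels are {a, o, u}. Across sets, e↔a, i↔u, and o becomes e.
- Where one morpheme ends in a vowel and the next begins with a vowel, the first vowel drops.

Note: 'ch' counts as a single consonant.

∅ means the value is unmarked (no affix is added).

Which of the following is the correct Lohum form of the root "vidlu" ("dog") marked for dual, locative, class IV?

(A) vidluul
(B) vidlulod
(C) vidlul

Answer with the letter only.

case = locative: zero marking, form stays vidlu.
Attach number dual -ul → vidluul.
noun class = class IV: zero marking, form stays vidluul.
Vowel harmony: no change.
Apply vowel deletion: vidluul → vidlul.
So the correct form is vidlul, option (C).
(A) vidluul is wrong: it fails to apply the sound rule(s).
(B) vidlulod is wrong: it uses class I instead of class IV for noun class.

C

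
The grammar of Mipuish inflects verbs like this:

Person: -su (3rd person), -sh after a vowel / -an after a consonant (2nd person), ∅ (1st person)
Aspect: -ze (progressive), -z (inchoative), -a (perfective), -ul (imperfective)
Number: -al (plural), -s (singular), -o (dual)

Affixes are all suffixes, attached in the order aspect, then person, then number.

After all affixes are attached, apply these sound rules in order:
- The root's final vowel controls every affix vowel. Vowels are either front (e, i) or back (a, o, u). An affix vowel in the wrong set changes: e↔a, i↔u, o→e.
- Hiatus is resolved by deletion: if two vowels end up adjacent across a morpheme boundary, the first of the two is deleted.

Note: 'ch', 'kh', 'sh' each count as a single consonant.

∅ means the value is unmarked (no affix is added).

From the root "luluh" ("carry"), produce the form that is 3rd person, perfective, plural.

luluhasal

Attach aspect perfective -a → luluha.
Attach person 3rd person -su → luluhasu.
Attach number plural -al → luluhasual.
Vowel harmony: no change.
Apply vowel deletion: luluhasual → luluhasal.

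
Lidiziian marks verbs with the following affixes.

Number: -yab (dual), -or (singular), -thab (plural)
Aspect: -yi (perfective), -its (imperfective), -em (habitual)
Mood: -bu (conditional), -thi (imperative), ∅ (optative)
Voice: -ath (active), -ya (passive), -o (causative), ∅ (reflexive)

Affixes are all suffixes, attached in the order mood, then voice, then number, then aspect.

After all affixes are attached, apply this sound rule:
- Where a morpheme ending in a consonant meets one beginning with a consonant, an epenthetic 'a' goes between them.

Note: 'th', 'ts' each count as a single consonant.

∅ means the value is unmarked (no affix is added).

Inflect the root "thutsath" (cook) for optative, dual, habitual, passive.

thutsathayayabem

mood = optative: zero marking, form stays thutsath.
Attach voice passive -ya → thutsathya.
Attach number dual -yab → thutsathyayab.
Attach aspect habitual -em → thutsathyayabem.
Apply epenthesis: thutsathyayabem → thutsathayayabem.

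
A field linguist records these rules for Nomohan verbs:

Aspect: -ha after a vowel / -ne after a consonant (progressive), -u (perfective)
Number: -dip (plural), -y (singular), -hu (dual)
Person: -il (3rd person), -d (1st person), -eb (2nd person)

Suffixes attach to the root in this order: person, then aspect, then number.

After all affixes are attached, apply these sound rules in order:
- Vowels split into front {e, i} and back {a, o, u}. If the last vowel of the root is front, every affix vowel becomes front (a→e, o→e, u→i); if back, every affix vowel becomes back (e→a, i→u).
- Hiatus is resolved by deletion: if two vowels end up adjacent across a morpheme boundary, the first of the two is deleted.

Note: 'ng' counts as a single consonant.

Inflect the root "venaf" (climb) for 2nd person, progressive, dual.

venafabnahu

Attach person 2nd person -eb → venafeb.
Attach aspect progressive -ne (after consonant 'b') → venafebne.
Attach number dual -hu → venafebnehu.
Apply vowel harmony: venafebnehu → venafabnahu.
Vowel deletion: no change.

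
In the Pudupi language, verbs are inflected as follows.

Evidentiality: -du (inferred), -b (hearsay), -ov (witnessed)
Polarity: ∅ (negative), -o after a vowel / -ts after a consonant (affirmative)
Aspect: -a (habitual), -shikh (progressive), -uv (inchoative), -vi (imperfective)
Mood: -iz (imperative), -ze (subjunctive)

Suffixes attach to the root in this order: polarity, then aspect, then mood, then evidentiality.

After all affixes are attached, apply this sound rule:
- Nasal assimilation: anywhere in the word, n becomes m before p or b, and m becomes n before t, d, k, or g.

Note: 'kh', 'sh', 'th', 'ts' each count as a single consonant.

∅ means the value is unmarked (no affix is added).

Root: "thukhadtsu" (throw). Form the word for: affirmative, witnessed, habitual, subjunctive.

thukhadtsuoazeov

Attach polarity affirmative -o (after vowel 'u') → thukhadtsuo.
Attach aspect habitual -a → thukhadtsuoa.
Attach mood subjunctive -ze → thukhadtsuoaze.
Attach evidentiality witnessed -ov → thukhadtsuoazeov.
Nasal assimilation: no change.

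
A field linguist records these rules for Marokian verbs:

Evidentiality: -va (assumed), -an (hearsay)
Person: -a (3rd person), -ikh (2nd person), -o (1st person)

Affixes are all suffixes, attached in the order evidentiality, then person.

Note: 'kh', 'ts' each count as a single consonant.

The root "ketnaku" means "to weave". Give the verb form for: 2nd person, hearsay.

ketnakuanikh

Attach evidentiality hearsay -an → ketnakuan.
Attach person 2nd person -ikh → ketnakuanikh.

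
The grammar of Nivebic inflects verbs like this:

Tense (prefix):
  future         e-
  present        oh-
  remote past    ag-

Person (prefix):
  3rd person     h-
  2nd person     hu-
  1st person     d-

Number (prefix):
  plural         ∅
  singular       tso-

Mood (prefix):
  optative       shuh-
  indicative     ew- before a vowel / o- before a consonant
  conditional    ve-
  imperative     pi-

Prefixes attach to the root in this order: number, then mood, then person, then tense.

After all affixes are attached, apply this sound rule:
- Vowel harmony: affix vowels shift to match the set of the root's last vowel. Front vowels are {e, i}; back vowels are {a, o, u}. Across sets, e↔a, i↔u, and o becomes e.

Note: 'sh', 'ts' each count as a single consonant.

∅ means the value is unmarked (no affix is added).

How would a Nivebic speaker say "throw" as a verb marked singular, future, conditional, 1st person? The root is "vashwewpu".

advatsovashwewpu

Attach number singular tso- → tsovashwewpu.
Attach mood conditional ve- → vetsovashwewpu.
Attach person 1st person d- → dvetsovashwewpu.
Attach tense future e- → edvetsovashwewpu.
Apply vowel harmony: edvetsovashwewpu → advatsovashwewpu.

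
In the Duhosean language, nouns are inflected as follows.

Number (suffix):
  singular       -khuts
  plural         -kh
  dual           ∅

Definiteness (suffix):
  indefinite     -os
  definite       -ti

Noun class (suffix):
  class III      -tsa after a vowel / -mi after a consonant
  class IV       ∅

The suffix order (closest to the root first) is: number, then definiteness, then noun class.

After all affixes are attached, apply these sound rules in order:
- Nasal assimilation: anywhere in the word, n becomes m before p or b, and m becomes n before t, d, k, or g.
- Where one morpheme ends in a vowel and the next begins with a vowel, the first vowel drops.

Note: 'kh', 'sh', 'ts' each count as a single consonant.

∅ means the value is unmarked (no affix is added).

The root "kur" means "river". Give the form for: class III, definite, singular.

Attach number singular -khuts → kurkhuts.
Attach definiteness definite -ti → kurkhutsti.
Attach noun class class III -tsa (after vowel 'i') → kurkhutstitsa.
Nasal assimilation: no change.
Vowel deletion: no change.

kurkhutstitsa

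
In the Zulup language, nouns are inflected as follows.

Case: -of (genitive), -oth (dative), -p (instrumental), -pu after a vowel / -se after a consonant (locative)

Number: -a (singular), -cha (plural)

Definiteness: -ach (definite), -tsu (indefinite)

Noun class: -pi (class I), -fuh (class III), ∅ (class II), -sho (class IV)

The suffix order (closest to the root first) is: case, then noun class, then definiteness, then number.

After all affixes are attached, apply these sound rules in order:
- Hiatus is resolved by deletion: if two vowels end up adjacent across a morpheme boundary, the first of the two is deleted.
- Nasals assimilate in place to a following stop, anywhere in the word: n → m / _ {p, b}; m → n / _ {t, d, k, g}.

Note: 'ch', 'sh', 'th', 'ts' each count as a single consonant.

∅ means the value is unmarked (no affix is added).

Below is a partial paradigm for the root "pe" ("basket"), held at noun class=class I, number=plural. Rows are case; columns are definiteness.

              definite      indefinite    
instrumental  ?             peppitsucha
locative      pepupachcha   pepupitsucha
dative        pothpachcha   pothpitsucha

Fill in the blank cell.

peppachcha

Attach case instrumental -p → pep.
Attach noun class class I -pi → peppi.
Attach definiteness definite -ach → peppiach.
Attach number plural -cha → peppiachcha.
Apply vowel deletion: peppiachcha → peppachcha.
Nasal assimilation: no change.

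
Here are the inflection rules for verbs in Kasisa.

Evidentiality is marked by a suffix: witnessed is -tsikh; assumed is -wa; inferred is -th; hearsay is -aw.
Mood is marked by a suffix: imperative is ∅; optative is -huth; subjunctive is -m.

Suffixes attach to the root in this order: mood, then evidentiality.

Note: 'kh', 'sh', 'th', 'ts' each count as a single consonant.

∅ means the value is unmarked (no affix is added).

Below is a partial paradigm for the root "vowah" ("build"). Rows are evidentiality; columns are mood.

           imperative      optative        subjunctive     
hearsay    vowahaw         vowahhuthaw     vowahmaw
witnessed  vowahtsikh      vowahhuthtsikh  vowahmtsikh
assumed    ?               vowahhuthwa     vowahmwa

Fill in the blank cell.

mood = imperative: zero marking, form stays vowah.
Attach evidentiality assumed -wa → vowahwa.

vowahwa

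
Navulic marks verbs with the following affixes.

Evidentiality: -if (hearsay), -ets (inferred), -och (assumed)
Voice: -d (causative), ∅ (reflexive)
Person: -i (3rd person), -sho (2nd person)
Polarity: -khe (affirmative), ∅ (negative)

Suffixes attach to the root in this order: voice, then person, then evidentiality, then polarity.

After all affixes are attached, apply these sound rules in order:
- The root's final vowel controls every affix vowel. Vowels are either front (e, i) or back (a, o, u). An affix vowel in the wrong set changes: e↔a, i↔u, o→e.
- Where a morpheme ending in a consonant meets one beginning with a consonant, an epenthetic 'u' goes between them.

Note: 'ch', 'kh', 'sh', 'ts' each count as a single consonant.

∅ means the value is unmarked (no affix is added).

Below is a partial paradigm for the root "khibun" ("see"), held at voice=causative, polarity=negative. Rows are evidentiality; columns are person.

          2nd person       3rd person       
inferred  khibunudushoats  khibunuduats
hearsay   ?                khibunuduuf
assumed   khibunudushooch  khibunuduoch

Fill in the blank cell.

khibunudushouf

Attach voice causative -d → khibund.
Attach person 2nd person -sho → khibundsho.
Attach evidentiality hearsay -if → khibundshoif.
polarity = negative: zero marking, form stays khibundshoif.
Apply vowel harmony: khibundshoif → khibundshouf.
Apply epenthesis: khibundshouf → khibunudushouf.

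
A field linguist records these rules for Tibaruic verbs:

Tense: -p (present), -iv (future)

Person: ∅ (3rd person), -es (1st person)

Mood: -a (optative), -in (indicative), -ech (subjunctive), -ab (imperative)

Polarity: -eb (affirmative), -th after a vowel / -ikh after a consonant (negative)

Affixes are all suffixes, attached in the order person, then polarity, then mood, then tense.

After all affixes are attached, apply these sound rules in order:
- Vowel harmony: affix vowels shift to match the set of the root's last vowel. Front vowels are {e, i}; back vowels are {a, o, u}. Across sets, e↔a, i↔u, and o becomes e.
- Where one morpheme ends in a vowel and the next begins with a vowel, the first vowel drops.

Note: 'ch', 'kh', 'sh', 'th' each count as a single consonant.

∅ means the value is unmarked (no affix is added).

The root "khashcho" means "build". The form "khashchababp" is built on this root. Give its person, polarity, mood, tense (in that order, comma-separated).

3rd person, affirmative, imperative, present

Segment: khashcho-eb-ab-p.
person: ∅ → 3rd person.
polarity: -eb → affirmative.
mood: -ab → imperative.
tense: -p → present.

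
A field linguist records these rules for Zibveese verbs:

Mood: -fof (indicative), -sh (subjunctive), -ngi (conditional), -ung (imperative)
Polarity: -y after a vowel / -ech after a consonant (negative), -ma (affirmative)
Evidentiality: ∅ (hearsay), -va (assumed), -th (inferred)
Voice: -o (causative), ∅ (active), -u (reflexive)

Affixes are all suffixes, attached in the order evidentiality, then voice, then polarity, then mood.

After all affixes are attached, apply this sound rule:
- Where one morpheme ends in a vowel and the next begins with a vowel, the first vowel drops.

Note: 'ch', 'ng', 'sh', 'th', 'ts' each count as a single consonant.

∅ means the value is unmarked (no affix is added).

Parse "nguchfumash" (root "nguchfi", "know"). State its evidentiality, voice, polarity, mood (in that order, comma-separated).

Segment: nguchfi-u-ma-sh.
evidentiality: ∅ → hearsay.
voice: -u → reflexive.
polarity: -ma → affirmative.
mood: -sh → subjunctive.

hearsay, reflexive, affirmative, subjunctive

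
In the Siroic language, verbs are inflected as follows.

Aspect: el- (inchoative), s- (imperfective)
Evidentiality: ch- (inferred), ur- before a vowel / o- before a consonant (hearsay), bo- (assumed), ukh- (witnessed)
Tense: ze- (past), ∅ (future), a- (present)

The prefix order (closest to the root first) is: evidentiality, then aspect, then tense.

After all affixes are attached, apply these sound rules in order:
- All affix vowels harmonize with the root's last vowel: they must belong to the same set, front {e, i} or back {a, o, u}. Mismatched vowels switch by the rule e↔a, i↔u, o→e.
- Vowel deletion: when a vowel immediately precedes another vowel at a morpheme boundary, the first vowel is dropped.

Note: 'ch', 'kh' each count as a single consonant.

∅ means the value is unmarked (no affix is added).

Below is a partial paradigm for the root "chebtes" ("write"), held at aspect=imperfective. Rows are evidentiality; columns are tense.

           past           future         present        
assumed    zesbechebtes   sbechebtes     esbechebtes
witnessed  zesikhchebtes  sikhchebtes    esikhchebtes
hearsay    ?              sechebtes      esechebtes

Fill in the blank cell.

Attach evidentiality hearsay o- (before consonant 'ch') → ochebtes.
Attach aspect imperfective s- → sochebtes.
Attach tense past ze- → zesochebtes.
Apply vowel harmony: zesochebtes → zesechebtes.
Vowel deletion: no change.

zesechebtes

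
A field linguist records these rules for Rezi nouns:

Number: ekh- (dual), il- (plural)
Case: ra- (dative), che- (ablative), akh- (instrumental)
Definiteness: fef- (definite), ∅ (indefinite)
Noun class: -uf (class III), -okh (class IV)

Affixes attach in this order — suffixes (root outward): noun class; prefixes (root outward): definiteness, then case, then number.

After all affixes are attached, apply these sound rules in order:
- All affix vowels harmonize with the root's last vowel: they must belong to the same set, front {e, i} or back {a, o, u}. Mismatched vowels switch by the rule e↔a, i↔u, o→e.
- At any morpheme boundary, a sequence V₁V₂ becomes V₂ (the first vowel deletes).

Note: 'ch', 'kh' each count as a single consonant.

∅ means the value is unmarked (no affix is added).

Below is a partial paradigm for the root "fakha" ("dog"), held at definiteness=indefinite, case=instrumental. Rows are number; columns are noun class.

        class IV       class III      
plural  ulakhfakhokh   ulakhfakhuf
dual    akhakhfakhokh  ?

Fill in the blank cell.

akhakhfakhuf

Attach noun class class III -uf → fakhauf.
definiteness = indefinite: zero marking, form stays fakhauf.
Attach case instrumental akh- → akhfakhauf.
Attach number dual ekh- → ekhakhfakhauf.
Apply vowel harmony: ekhakhfakhauf → akhakhfakhauf.
Apply vowel deletion: akhakhfakhauf → akhakhfakhuf.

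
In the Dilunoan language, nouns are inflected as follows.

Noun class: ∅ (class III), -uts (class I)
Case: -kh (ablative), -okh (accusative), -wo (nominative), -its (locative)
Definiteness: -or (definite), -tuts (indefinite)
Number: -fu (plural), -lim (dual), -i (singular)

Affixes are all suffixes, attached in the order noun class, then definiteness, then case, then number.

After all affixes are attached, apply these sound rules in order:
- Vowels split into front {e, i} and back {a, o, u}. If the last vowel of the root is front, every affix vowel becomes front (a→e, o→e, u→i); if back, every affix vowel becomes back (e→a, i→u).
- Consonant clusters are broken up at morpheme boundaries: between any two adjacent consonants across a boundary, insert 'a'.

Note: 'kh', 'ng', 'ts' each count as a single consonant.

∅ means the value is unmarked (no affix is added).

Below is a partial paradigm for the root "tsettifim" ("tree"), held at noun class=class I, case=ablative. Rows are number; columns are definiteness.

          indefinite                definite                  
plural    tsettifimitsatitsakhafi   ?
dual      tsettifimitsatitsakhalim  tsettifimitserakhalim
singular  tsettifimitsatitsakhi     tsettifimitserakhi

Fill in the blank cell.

tsettifimitserakhafi

Attach noun class class I -uts → tsettifimuts.
Attach definiteness definite -or → tsettifimutsor.
Attach case ablative -kh → tsettifimutsorkh.
Attach number plural -fu → tsettifimutsorkhfu.
Apply vowel harmony: tsettifimutsorkhfu → tsettifimitserkhfi.
Apply epenthesis: tsettifimitserkhfi → tsettifimitserakhafi.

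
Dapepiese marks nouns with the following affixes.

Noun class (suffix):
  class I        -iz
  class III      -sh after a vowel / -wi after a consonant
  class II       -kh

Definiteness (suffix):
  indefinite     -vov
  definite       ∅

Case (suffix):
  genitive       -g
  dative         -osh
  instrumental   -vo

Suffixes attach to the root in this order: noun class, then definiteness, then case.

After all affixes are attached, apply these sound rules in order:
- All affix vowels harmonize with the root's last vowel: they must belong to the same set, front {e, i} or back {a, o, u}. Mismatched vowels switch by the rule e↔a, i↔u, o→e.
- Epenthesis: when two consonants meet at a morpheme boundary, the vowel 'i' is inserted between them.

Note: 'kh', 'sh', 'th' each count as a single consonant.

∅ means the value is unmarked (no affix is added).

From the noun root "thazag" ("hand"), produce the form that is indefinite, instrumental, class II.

Attach noun class class II -kh → thazagkh.
Attach definiteness indefinite -vov → thazagkhvov.
Attach case instrumental -vo → thazagkhvovvo.
Vowel harmony: no change.
Apply epenthesis: thazagkhvovvo → thazagikhivovivo.

thazagikhivovivo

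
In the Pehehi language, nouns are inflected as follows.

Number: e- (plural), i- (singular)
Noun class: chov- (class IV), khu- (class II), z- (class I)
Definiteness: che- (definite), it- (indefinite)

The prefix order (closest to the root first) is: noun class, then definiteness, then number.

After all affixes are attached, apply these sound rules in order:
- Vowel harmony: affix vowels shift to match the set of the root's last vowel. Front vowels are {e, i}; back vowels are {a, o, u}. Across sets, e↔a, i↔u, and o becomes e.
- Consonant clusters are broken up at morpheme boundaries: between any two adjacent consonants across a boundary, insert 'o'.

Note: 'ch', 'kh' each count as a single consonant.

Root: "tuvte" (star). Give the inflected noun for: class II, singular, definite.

ichekhituvte

Attach noun class class II khu- → khutuvte.
Attach definiteness definite che- → chekhutuvte.
Attach number singular i- → ichekhutuvte.
Apply vowel harmony: ichekhutuvte → ichekhituvte.
Epenthesis: no change.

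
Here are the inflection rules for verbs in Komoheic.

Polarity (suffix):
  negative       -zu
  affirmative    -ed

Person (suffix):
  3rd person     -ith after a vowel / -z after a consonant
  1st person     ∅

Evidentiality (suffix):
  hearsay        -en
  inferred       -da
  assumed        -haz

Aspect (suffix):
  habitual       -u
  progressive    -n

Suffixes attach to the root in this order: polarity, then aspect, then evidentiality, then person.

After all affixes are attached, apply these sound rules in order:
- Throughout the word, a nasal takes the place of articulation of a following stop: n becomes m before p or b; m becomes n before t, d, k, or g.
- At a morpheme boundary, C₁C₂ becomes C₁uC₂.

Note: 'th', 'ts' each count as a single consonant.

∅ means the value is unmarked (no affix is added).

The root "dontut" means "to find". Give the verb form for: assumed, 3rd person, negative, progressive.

dontutuzunuhazuz

Attach polarity negative -zu → dontutzu.
Attach aspect progressive -n → dontutzun.
Attach evidentiality assumed -haz → dontutzunhaz.
Attach person 3rd person -z (after consonant 'z') → dontutzunhazz.
Nasal assimilation: no change.
Apply epenthesis: dontutzunhazz → dontutuzunuhazuz.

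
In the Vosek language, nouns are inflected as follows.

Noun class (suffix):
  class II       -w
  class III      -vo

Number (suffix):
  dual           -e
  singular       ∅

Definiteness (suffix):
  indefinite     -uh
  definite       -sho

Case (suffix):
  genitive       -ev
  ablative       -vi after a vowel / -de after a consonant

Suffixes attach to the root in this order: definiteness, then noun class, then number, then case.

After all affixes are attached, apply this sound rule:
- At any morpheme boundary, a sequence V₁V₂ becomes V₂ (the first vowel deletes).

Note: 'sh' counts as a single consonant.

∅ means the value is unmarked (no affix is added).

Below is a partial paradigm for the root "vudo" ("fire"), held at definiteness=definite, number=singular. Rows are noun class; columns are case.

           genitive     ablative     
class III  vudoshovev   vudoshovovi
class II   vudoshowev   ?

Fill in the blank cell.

Attach definiteness definite -sho → vudosho.
Attach noun class class II -w → vudoshow.
number = singular: zero marking, form stays vudoshow.
Attach case ablative -de (after consonant 'w') → vudoshowde.
Vowel deletion: no change.

vudoshowde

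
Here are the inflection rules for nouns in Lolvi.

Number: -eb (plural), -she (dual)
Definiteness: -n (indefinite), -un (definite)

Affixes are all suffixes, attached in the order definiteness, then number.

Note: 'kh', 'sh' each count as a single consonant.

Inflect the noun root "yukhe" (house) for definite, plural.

yukheuneb

Attach definiteness definite -un → yukheun.
Attach number plural -eb → yukheuneb.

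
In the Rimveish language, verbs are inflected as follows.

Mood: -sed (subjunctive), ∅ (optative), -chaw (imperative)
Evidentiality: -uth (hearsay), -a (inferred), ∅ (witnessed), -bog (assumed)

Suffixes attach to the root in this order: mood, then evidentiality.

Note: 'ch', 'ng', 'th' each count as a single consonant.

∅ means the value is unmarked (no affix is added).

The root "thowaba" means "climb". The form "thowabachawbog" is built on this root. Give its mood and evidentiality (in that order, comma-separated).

Segment: thowaba-chaw-bog.
mood: -chaw → imperative.
evidentiality: -bog → assumed.

imperative, assumed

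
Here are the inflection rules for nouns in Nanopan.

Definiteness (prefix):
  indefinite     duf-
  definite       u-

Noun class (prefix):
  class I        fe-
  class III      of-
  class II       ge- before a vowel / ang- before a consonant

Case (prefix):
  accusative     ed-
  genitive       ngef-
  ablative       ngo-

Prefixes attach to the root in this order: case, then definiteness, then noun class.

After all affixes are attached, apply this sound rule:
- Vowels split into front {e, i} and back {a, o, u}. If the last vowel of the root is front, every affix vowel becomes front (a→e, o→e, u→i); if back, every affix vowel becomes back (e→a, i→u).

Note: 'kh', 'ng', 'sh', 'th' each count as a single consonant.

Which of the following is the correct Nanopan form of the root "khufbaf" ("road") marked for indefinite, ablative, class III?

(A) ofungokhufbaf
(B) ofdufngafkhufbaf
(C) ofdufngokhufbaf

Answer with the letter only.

C

Attach case ablative ngo- → ngokhufbaf.
Attach definiteness indefinite duf- → dufngokhufbaf.
Attach noun class class III of- → ofdufngokhufbaf.
Vowel harmony: no change.
So the correct form is ofdufngokhufbaf, option (C).
(A) ofungokhufbaf is wrong: it uses definite instead of indefinite for definiteness.
(B) ofdufngafkhufbaf is wrong: it uses genitive instead of ablative for case.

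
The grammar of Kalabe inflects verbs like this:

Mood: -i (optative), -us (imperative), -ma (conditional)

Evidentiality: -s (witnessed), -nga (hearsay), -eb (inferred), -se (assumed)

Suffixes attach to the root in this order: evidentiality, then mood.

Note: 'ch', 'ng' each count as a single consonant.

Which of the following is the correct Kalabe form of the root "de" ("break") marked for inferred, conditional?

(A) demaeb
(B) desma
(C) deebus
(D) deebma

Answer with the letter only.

D

Attach evidentiality inferred -eb → deeb.
Attach mood conditional -ma → deebma.
So the correct form is deebma, option (D).
(B) desma is wrong: it uses witnessed instead of inferred for evidentiality.
(A) demaeb is wrong: it has the affixes in the wrong order.
(C) deebus is wrong: it uses imperative instead of conditional for mood.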